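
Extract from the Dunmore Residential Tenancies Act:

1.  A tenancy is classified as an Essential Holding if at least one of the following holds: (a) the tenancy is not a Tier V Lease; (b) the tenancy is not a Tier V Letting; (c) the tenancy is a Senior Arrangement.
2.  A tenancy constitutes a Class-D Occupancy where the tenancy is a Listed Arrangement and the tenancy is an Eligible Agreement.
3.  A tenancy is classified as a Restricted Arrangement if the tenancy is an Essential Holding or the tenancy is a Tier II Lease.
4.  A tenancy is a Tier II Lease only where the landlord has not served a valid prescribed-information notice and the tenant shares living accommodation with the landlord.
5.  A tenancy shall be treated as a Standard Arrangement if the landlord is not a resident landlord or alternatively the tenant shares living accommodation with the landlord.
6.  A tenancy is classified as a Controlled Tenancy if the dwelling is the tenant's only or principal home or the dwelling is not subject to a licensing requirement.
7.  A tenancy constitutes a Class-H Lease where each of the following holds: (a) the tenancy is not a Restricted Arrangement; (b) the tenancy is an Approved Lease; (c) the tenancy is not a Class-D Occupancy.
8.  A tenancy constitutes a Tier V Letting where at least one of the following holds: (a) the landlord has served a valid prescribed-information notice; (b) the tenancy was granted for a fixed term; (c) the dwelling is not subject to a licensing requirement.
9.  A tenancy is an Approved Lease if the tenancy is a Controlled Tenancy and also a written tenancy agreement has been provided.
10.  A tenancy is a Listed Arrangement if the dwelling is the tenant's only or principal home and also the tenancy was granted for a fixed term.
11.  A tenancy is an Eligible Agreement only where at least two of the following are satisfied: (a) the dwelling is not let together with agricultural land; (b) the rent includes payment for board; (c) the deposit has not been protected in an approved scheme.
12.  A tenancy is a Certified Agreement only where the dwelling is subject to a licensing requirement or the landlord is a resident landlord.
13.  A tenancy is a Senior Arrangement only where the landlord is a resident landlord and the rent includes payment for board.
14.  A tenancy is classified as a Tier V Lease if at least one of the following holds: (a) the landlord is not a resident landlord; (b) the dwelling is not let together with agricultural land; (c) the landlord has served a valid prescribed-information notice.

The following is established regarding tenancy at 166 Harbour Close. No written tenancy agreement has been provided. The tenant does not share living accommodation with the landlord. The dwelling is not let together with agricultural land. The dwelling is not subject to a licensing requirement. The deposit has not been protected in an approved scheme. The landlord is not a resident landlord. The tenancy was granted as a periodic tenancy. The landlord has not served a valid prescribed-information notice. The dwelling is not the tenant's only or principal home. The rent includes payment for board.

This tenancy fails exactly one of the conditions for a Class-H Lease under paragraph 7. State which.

Approved Lease

paragraph 14 — Tier V Lease: [the landlord is not a resident landlord? yes] OR [the dwelling is not let together with agricultural land? yes] OR [the landlord has served a valid prescribed-information notice? no] → satisfied.
paragraph 8 — Tier V Letting: [the landlord has served a valid prescribed-information notice? no] OR [the tenancy was granted for a fixed term? no] OR [the dwelling is not subject to a licensing requirement? yes] → satisfied.
paragraph 13 — Senior Arrangement: [the landlord is a resident landlord? no] AND [the rent includes payment for board? yes] → not satisfied.
paragraph 1 — Essential Holding: [not a Tier V Lease (paragraph 14)? no] OR [not a Tier V Letting (paragraph 8)? no] OR [Senior Arrangement (paragraph 13)? no] → not satisfied.
paragraph 4 — Tier II Lease: [the landlord has not served a valid prescribed-information notice? yes] AND [the tenant shares living accommodation with the landlord? no] → not satisfied.
paragraph 3 — Restricted Arrangement: [Essential Holding (paragraph 1)? no] OR [Tier II Lease (paragraph 4)? no] → not satisfied.
paragraph 6 — Controlled Tenancy: [the dwelling is the tenant's only or principal home? no] OR [the dwelling is not subject to a licensing requirement? yes] → satisfied.
paragraph 9 — Approved Lease: [Controlled Tenancy (paragraph 6)? yes] AND [a written tenancy agreement has been provided? no] → not satisfied.
paragraph 10 — Listed Arrangement: [the dwelling is the tenant's only or principal home? no] AND [the tenancy was granted for a fixed term? no] → not satisfied.
paragraph 11 — Eligible Agreement: the dwelling is not let together with agricultural land? yes; the rent includes payment for board? yes; the deposit has not been protected in an approved scheme? yes — 3 of 3 hold (need ≥2) → satisfied.
paragraph 2 — Class-D Occupancy: [Listed Arrangement (paragraph 10)? no] AND [Eligible Agreement (paragraph 11)? yes] → not satisfied.
paragraph 7 — Class-H Lease: [not a Restricted Arrangement (paragraph 3)? yes] AND [Approved Lease (paragraph 9)? no] AND [not a Class-D Occupancy (paragraph 2)? yes] → not satisfied.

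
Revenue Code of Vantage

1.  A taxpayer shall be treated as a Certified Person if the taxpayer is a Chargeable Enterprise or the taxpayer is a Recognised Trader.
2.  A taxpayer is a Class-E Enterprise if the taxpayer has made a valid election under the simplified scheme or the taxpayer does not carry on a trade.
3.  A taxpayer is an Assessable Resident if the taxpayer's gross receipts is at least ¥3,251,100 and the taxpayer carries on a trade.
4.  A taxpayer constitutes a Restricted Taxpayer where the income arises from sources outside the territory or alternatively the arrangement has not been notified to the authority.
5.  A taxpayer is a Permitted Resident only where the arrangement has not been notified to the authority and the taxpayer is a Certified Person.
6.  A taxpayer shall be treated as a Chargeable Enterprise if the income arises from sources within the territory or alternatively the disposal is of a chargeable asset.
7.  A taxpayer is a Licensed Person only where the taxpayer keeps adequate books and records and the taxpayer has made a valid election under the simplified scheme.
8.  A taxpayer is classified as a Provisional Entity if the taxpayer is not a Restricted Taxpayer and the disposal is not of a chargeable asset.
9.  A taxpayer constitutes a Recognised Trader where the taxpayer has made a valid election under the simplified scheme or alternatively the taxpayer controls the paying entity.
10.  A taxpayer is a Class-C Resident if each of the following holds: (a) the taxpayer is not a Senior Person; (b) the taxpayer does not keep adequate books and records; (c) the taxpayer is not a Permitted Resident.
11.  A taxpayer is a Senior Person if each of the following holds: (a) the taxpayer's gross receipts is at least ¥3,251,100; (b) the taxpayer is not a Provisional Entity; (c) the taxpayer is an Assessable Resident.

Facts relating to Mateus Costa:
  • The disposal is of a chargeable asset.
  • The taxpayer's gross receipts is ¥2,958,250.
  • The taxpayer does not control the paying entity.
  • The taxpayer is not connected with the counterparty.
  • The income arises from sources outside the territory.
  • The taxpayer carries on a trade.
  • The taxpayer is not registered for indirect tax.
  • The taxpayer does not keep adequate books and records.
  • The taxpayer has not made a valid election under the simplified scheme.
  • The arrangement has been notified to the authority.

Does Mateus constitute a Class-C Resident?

paragraph 4 — Restricted Taxpayer: [the income arises from sources outside the territory? yes] OR [the arrangement has not been notified to the authority? no] → satisfied.
paragraph 8 — Provisional Entity: [not a Restricted Taxpayer (paragraph 4)? no] AND [the disposal is not of a chargeable asset? no] → not satisfied.
paragraph 3 — Assessable Resident: [taxpayer's gross receipts: ¥2,958,250 ≥ ¥3,251,100? no] AND [the taxpayer carries on a trade? yes] → not satisfied.
paragraph 11 — Senior Person: [taxpayer's gross receipts: ¥2,958,250 ≥ ¥3,251,100? no] AND [not a Provisional Entity (paragraph 8)? yes] AND [Assessable Resident (paragraph 3)? no] → not satisfied.
paragraph 6 — Chargeable Enterprise: [the income arises from sources within the territory? no] OR [the disposal is of a chargeable asset? yes] → satisfied.
paragraph 9 — Recognised Trader: [the taxpayer has made a valid election under the simplified scheme? no] OR [the taxpayer controls the paying entity? no] → not satisfied.
paragraph 1 — Certified Person: [Chargeable Enterprise (paragraph 6)? yes] OR [Recognised Trader (paragraph 9)? no] → satisfied.
paragraph 5 — Permitted Resident: [the arrangement has not been notified to the authority? no] AND [Certified Person (paragraph 1)? yes] → not satisfied.
paragraph 10 — Class-C Resident: [not a Senior Person (paragraph 11)? yes] AND [the taxpayer does not keep adequate books and records? yes] AND [not a Permitted Resident (paragraph 5)? yes] → satisfied.

Yes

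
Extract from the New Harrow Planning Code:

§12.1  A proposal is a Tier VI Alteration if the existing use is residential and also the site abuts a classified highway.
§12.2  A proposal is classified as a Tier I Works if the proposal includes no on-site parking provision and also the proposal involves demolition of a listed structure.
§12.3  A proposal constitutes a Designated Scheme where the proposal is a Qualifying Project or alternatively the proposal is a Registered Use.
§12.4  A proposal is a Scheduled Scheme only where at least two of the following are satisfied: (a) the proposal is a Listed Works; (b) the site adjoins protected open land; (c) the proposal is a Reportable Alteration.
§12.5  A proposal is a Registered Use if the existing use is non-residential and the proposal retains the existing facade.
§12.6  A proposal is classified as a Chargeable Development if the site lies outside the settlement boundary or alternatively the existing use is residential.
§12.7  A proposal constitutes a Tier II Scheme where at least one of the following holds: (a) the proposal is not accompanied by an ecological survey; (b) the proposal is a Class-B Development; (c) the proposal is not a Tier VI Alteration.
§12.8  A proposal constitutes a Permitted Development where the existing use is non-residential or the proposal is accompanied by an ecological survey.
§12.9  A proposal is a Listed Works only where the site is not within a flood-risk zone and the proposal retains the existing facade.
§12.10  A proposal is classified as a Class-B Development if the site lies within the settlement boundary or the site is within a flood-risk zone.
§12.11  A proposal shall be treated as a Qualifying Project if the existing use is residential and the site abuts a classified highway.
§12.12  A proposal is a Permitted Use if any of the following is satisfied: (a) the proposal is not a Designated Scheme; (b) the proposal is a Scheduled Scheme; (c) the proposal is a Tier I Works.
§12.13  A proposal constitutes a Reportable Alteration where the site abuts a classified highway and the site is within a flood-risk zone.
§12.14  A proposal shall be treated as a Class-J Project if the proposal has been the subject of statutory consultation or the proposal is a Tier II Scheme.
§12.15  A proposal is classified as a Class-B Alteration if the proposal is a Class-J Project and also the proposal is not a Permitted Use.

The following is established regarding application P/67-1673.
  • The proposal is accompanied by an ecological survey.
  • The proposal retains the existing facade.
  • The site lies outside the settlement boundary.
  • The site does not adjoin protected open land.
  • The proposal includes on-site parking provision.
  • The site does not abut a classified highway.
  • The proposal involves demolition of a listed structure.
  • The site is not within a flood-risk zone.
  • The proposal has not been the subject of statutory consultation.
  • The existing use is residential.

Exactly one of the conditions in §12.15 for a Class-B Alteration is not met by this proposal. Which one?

Permitted Use

Under §12.10: the site lies within the settlement boundary? no; or the site is within a flood-risk zone? no. So the proposal is not a Class-B Development.
Under §12.1: the existing use is residential? yes; and the site abuts a classified highway? no. So the proposal is not a Tier VI Alteration.
Under §12.7: the proposal is not accompanied by an ecological survey? no; or Class-B Development (§12.10)? no; or not a Tier VI Alteration (§12.1)? yes. So the proposal is a Tier II Scheme.
Under §12.14: the proposal has been the subject of statutory consultation? no; or Tier II Scheme (§12.7)? yes. So the proposal is a Class-J Project.
Under §12.11: the existing use is residential? yes; and the site abuts a classified highway? no. So the proposal is not a Qualifying Project.
Under §12.5: the existing use is non-residential? no; and the proposal retains the existing facade? yes. So the proposal is not a Registered Use.
Under §12.3: Qualifying Project (§12.11)? no; or Registered Use (§12.5)? no. So the proposal is not a Designated Scheme.
Under §12.9: the site is not within a flood-risk zone? yes; and the proposal retains the existing facade? yes. So the proposal is a Listed Works.
Under §12.13: the site abuts a classified highway? no; and the site is within a flood-risk zone? no. So the proposal is not a Reportable Alteration.
Under §12.4: Listed Works (§12.9)? yes; the site adjoins protected open land? no; Reportable Alteration (§12.13)? no — 1 of 3 hold (need ≥2) → not satisfied.
Under §12.2: the proposal includes no on-site parking provision? no; and the proposal involves demolition of a listed structure? yes. So the proposal is not a Tier I Works.
Under §12.12: not a Designated Scheme (§12.3)? yes; or Scheduled Scheme (§12.4)? no; or Tier I Works (§12.2)? no. So the proposal is a Permitted Use.
Under §12.15: Class-J Project (§12.14)? yes; and not a Permitted Use (§12.12)? no. So the proposal is not a Class-B Alteration.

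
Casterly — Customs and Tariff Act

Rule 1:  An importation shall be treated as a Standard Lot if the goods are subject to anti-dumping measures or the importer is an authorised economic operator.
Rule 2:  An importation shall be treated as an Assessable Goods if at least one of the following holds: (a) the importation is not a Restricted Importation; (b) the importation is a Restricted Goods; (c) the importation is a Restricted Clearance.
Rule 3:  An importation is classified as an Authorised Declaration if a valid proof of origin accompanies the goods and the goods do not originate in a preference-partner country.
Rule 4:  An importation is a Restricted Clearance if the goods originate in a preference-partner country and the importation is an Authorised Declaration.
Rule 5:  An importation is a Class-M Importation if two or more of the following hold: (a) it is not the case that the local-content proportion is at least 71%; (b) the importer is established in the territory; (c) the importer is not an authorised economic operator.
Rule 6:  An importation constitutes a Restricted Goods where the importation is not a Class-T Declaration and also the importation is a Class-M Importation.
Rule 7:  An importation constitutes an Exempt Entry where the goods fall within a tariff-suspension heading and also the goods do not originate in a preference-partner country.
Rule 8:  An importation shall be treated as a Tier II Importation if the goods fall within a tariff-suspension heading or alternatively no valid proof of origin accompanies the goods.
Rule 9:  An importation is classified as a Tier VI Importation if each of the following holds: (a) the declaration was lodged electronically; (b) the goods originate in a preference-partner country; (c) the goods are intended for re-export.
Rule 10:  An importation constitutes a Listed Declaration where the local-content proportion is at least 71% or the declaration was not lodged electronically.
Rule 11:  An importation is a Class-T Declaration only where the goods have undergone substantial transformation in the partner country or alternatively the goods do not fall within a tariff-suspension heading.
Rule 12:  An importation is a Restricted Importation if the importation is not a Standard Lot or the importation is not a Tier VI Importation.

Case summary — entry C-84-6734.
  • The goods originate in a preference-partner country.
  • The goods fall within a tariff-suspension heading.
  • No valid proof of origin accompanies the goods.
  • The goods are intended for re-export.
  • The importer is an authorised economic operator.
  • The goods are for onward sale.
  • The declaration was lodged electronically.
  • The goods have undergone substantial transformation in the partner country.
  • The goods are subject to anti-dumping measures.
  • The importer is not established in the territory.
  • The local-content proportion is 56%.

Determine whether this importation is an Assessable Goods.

rule 1 — Standard Lot: [the goods are subject to anti-dumping measures? yes] OR [the importer is an authorised economic operator? yes] → satisfied.
rule 9 — Tier VI Importation: [the declaration was lodged electronically? yes] AND [the goods originate in a preference-partner country? yes] AND [the goods are intended for re-export? yes] → satisfied.
rule 12 — Restricted Importation: [not a Standard Lot (rule 1)? no] OR [not a Tier VI Importation (rule 9)? no] → not satisfied.
rule 11 — Class-T Declaration: [the goods have undergone substantial transformation in the partner country? yes] OR [the goods do not fall within a tariff-suspension heading? no] → satisfied.
rule 5 — Class-M Importation: local-content proportion: 56% ≥ 71%? no, so negated condition yes; the importer is established in the territory? no; the importer is not an authorised economic operator? no — 1 of 3 hold (need ≥2) → not satisfied.
rule 6 — Restricted Goods: [not a Class-T Declaration (rule 11)? no] AND [Class-M Importation (rule 5)? no] → not satisfied.
rule 3 — Authorised Declaration: [a valid proof of origin accompanies the goods? no] AND [the goods do not originate in a preference-partner country? no] → not satisfied.
rule 4 — Restricted Clearance: [the goods originate in a preference-partner country? yes] AND [Authorised Declaration (rule 3)? no] → not satisfied.
rule 2 — Assessable Goods: [not a Restricted Importation (rule 12)? yes] OR [Restricted Goods (rule 6)? no] OR [Restricted Clearance (rule 4)? no] → satisfied.

Yes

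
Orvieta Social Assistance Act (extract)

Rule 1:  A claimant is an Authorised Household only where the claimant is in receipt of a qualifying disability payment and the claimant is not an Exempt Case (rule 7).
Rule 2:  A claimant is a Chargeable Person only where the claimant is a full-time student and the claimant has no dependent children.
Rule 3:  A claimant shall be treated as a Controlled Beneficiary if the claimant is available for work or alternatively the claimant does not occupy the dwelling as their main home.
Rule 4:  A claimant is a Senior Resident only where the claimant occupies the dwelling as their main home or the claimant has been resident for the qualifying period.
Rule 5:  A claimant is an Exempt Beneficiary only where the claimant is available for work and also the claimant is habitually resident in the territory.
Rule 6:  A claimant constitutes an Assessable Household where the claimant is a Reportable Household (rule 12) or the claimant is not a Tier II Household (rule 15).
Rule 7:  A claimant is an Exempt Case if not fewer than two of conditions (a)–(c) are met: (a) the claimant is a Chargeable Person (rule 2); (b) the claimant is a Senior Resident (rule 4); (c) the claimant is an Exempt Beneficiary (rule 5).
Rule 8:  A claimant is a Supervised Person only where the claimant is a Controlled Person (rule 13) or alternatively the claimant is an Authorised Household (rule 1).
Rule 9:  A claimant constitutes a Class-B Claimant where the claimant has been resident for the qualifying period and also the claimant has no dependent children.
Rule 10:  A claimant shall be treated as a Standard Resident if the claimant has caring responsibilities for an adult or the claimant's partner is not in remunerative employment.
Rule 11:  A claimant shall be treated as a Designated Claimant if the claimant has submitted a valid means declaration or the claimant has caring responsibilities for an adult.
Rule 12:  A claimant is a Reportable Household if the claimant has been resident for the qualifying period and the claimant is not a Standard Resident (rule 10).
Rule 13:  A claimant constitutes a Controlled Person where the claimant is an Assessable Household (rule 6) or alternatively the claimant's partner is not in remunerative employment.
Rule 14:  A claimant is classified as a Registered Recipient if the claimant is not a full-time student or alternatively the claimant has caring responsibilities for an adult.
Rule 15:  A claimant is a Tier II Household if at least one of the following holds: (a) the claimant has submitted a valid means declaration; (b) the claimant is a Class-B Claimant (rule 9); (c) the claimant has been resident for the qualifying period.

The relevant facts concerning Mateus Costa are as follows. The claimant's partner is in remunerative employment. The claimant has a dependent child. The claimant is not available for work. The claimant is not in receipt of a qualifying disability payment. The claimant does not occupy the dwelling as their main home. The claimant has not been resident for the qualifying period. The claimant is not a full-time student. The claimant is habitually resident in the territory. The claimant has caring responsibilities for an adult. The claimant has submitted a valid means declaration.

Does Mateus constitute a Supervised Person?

rule 10 — Standard Resident: [the claimant has caring responsibilities for an adult? yes] OR [the claimant's partner is not in remunerative employment? no] → satisfied.
rule 12 — Reportable Household: [the claimant has been resident for the qualifying period? no] AND [not a Standard Resident (rule 10)? no] → not satisfied.
rule 9 — Class-B Claimant: [the claimant has been resident for the qualifying period? no] AND [the claimant has no dependent children? no] → not satisfied.
rule 15 — Tier II Household: [the claimant has submitted a valid means declaration? yes] OR [Class-B Claimant (rule 9)? no] OR [the claimant has been resident for the qualifying period? no] → satisfied.
rule 6 — Assessable Household: [Reportable Household (rule 12)? no] OR [not a Tier II Household (rule 15)? no] → not satisfied.
rule 13 — Controlled Person: [Assessable Household (rule 6)? no] OR [the claimant's partner is not in remunerative employment? no] → not satisfied.
rule 2 — Chargeable Person: [the claimant is a full-time student? no] AND [the claimant has no dependent children? no] → not satisfied.
rule 4 — Senior Resident: [the claimant occupies the dwelling as their main home? no] OR [the claimant has been resident for the qualifying period? no] → not satisfied.
rule 5 — Exempt Beneficiary: [the claimant is available for work? no] AND [the claimant is habitually resident in the territory? yes] → not satisfied.
rule 7 — Exempt Case: Chargeable Person (rule 2)? no; Senior Resident (rule 4)? no; Exempt Beneficiary (rule 5)? no — 0 of 3 hold (need ≥2) → not satisfied.
rule 1 — Authorised Household: [the claimant is in receipt of a qualifying disability payment? no] AND [not an Exempt Case (rule 7)? yes] → not satisfied.
rule 8 — Supervised Person: [Controlled Person (rule 13)? no] OR [Authorised Household (rule 1)? no] → not satisfied.

No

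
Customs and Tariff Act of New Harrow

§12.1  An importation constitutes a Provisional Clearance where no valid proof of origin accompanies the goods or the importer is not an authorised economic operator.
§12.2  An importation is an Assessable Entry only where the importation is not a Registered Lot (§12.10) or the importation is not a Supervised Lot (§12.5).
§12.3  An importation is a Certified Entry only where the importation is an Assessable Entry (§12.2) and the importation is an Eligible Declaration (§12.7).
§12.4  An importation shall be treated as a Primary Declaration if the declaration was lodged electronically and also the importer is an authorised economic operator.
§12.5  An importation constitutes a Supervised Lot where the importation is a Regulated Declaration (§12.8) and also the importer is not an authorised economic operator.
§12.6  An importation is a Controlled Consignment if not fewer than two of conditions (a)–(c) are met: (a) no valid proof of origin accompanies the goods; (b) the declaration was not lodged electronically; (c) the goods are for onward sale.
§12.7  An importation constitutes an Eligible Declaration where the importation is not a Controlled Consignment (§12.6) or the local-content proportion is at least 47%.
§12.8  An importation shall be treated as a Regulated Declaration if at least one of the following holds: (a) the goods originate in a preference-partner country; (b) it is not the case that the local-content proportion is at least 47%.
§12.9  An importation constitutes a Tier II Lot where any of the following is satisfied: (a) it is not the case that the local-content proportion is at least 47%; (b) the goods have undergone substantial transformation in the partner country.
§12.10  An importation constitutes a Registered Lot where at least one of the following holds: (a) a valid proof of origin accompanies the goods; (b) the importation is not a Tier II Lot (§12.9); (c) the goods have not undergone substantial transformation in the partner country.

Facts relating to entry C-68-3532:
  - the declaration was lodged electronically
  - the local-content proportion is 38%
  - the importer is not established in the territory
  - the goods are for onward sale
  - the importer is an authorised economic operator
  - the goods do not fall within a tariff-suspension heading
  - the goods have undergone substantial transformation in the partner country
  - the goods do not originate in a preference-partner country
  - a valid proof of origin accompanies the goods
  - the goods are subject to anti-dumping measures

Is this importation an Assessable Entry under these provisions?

Yes

Under §12.9: local-content proportion: 38% ≥ 47%? no, so negated condition yes; or the goods have undergone substantial transformation in the partner country? yes. So the importation is a Tier II Lot.
Under §12.10: a valid proof of origin accompanies the goods? yes; or not a Tier II Lot (§12.9)? no; or the goods have not undergone substantial transformation in the partner country? no. So the importation is a Registered Lot.
Under §12.8: the goods originate in a preference-partner country? no; or local-content proportion: 38% ≥ 47%? no, so negated condition yes. So the importation is a Regulated Declaration.
Under §12.5: Regulated Declaration (§12.8)? yes; and the importer is not an authorised economic operator? no. So the importation is not a Supervised Lot.
Under §12.2: not a Registered Lot (§12.10)? no; or not a Supervised Lot (§12.5)? yes. So the importation is an Assessable Entry.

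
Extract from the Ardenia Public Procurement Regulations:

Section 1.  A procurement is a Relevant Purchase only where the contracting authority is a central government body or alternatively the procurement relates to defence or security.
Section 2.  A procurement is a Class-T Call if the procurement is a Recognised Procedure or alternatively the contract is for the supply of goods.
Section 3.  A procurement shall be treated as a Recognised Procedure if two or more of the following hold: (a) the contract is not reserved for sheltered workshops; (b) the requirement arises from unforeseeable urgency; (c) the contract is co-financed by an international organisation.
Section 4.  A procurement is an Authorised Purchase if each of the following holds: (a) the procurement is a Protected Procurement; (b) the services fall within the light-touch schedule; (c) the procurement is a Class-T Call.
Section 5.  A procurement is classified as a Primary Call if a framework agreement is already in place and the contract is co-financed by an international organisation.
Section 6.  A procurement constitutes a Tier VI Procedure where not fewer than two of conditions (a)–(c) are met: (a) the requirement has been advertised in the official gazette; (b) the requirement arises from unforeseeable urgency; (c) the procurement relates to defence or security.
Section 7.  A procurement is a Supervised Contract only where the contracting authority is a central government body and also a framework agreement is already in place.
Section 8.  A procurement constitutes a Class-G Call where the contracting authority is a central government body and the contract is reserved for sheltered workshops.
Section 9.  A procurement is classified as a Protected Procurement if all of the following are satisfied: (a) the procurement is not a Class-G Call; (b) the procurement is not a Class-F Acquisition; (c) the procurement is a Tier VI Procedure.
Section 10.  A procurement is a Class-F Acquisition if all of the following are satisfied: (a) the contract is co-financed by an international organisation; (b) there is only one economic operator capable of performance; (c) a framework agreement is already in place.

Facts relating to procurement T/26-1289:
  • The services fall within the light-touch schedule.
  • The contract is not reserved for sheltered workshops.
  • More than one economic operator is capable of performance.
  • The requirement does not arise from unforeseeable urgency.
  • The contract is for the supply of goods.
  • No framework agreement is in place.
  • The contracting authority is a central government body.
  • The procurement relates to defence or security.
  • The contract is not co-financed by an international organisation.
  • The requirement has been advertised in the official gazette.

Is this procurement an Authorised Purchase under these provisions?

Yes

Under section 8: the contracting authority is a central government body? yes; and the contract is reserved for sheltered workshops? no. So the procurement is not a Class-G Call.
Under section 10: the contract is co-financed by an international organisation? no; and there is only one economic operator capable of performance? no; and a framework agreement is already in place? no. So the procurement is not a Class-F Acquisition.
Under section 6: the requirement has been advertised in the official gazette? yes; the requirement arises from unforeseeable urgency? no; the procurement relates to defence or security? yes — 2 of 3 hold (need ≥2) → satisfied.
Under section 9: not a Class-G Call (section 8)? yes; and not a Class-F Acquisition (section 10)? yes; and Tier VI Procedure (section 6)? yes. So the procurement is a Protected Procurement.
Under section 3: the contract is not reserved for sheltered workshops? yes; the requirement arises from unforeseeable urgency? no; the contract is co-financed by an international organisation? no — 1 of 3 hold (need ≥2) → not satisfied.
Under section 2: Recognised Procedure (section 3)? no; or the contract is for the supply of goods? yes. So the procurement is a Class-T Call.
Under section 4: Protected Procurement (section 9)? yes; and the services fall within the light-touch schedule? yes; and Class-T Call (section 2)? yes. So the procurement is an Authorised Purchase.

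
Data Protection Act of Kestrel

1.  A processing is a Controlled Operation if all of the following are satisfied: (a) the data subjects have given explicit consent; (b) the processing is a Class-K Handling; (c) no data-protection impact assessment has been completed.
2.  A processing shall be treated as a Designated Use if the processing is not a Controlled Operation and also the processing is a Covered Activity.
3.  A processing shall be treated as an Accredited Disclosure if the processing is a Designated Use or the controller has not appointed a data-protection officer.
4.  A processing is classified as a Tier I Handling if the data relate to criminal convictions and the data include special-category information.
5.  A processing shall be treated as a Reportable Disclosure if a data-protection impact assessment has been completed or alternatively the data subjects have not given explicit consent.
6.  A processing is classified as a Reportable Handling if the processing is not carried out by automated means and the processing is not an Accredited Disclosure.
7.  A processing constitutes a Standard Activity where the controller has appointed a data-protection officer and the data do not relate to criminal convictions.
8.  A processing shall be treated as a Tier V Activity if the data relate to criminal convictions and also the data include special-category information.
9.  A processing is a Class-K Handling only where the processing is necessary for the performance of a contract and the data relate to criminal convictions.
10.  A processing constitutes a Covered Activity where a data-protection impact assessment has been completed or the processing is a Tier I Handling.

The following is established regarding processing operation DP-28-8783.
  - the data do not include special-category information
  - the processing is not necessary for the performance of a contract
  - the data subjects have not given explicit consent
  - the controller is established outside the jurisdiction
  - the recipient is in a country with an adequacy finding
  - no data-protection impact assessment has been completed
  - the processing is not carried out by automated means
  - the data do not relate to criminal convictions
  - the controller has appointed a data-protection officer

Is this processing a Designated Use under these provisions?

No

Under paragraph 9: the processing is necessary for the performance of a contract? no; and the data relate to criminal convictions? no. So the processing is not a Class-K Handling.
Under paragraph 1: the data subjects have given explicit consent? no; and Class-K Handling (paragraph 9)? no; and no data-protection impact assessment has been completed? yes. So the processing is not a Controlled Operation.
Under paragraph 4: the data relate to criminal convictions? no; and the data include special-category information? no. So the processing is not a Tier I Handling.
Under paragraph 10: a data-protection impact assessment has been completed? no; or Tier I Handling (paragraph 4)? no. So the processing is not a Covered Activity.
Under paragraph 2: not a Controlled Operation (paragraph 1)? yes; and Covered Activity (paragraph 10)? no. So the processing is not a Designated Use.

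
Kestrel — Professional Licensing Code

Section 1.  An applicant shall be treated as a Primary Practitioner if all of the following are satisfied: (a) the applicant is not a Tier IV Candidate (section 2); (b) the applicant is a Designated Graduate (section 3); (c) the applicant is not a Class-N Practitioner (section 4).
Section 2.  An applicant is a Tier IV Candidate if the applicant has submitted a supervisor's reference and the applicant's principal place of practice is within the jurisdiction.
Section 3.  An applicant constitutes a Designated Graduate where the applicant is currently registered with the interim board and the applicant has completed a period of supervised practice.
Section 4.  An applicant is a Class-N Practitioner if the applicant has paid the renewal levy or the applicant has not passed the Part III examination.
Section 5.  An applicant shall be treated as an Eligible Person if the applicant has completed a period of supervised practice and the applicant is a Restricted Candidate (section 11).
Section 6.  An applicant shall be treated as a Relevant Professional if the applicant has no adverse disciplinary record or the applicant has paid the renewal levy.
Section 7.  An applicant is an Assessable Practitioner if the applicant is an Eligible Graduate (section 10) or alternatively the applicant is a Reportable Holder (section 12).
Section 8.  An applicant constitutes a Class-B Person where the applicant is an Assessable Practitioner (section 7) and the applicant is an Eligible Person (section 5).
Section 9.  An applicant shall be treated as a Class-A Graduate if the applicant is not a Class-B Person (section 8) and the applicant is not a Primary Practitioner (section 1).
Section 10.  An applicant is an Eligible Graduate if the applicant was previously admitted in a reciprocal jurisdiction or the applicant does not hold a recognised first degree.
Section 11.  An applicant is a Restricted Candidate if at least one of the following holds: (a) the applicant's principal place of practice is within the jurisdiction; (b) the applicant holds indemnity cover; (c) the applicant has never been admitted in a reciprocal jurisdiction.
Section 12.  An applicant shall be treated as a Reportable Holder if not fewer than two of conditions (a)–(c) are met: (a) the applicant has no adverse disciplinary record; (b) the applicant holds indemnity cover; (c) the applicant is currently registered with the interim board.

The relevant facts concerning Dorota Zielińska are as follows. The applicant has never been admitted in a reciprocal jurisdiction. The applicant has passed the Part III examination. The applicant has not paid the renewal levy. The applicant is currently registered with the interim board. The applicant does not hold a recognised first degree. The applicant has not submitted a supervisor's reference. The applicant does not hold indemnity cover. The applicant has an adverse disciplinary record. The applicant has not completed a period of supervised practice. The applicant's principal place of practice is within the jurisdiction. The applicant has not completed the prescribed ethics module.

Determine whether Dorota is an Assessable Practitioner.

section 10 — Eligible Graduate: [the applicant was previously admitted in a reciprocal jurisdiction? no] OR [the applicant does not hold a recognised first degree? yes] → satisfied.
section 12 — Reportable Holder: the applicant has no adverse disciplinary record? no; the applicant holds indemnity cover? no; the applicant is currently registered with the interim board? yes — 1 of 3 hold (need ≥2) → not satisfied.
section 7 — Assessable Practitioner: [Eligible Graduate (section 10)? yes] OR [Reportable Holder (section 12)? no] → satisfied.

Yes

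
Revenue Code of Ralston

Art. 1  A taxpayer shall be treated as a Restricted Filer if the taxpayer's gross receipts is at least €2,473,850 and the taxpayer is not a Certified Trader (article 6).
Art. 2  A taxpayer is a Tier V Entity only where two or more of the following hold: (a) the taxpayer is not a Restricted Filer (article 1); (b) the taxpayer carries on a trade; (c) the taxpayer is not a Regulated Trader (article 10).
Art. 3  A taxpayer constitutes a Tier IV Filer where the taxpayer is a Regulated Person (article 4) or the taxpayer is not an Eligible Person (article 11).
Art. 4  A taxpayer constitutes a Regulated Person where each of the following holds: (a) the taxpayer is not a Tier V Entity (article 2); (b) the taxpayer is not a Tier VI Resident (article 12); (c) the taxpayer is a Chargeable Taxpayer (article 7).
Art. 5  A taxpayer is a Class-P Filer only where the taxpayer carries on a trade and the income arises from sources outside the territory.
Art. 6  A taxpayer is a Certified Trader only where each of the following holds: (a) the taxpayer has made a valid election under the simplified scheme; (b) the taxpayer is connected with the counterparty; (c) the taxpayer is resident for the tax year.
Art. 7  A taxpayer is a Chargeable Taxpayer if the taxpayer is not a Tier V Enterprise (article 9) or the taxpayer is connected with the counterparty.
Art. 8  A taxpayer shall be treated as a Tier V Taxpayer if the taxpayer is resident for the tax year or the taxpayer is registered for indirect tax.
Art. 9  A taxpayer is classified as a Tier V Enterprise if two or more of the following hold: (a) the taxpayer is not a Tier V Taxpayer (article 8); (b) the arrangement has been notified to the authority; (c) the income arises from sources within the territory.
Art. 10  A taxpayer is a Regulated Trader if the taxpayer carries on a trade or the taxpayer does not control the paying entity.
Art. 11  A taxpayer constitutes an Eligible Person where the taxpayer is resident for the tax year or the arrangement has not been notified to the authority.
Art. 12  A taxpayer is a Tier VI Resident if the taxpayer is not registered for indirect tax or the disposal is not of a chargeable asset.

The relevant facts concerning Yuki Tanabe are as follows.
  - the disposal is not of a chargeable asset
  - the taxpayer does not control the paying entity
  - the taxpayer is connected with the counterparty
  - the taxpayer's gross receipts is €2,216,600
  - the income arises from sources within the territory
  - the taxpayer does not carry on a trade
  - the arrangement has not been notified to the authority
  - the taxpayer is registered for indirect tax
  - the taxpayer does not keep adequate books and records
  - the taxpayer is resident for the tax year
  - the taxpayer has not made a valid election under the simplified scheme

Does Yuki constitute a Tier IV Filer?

No

article 6 — Certified Trader: [the taxpayer has made a valid election under the simplified scheme? no] AND [the taxpayer is connected with the counterparty? yes] AND [the taxpayer is resident for the tax year? yes] → not satisfied.
article 1 — Restricted Filer: [taxpayer's gross receipts: €2,216,600 ≥ €2,473,850? no] AND [not a Certified Trader (article 6)? yes] → not satisfied.
article 10 — Regulated Trader: [the taxpayer carries on a trade? no] OR [the taxpayer does not control the paying entity? yes] → satisfied.
article 2 — Tier V Entity: not a Restricted Filer (article 1)? yes; the taxpayer carries on a trade? no; not a Regulated Trader (article 10)? no — 1 of 3 hold (need ≥2) → not satisfied.
article 12 — Tier VI Resident: [the taxpayer is not registered for indirect tax? no] OR [the disposal is not of a chargeable asset? yes] → satisfied.
article 8 — Tier V Taxpayer: [the taxpayer is resident for the tax year? yes] OR [the taxpayer is registered for indirect tax? yes] → satisfied.
article 9 — Tier V Enterprise: not a Tier V Taxpayer (article 8)? no; the arrangement has been notified to the authority? no; the income arises from sources within the territory? yes — 1 of 3 hold (need ≥2) → not satisfied.
article 7 — Chargeable Taxpayer: [not a Tier V Enterprise (article 9)? yes] OR [the taxpayer is connected with the counterparty? yes] → satisfied.
article 4 — Regulated Person: [not a Tier V Entity (article 2)? yes] AND [not a Tier VI Resident (article 12)? no] AND [Chargeable Taxpayer (article 7)? yes] → not satisfied.
article 11 — Eligible Person: [the taxpayer is resident for the tax year? yes] OR [the arrangement has not been notified to the authority? yes] → satisfied.
article 3 — Tier IV Filer: [Regulated Person (article 4)? no] OR [not an Eligible Person (article 11)? no] → not satisfied.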